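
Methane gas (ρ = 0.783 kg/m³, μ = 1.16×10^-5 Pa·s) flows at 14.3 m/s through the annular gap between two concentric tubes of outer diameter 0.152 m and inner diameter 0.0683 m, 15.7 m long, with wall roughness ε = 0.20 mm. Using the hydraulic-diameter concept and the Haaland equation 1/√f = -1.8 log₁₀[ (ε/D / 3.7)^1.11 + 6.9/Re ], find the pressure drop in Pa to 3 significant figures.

ΔP ≈ 394 Pa

Hydraulic diameter D_h = 4A/P = D_o - D_i = 0.152 - 0.0683 = 0.0837 m.
Re = ρVD_h/μ = 0.783·14.3·0.0837/1.16e-05 = 8.079e+04.
ε/D_h = 0.0002/0.0837 = 0.00239; Haaland gives 1/√f = -1.8 log₁₀[0.000288+8.54e-05] = 6.17, so f = 0.02627.
ΔP = f(L/D_h)(ρV²/2) = 0.02627·15.7/0.0837·80.06 = 394.4 Pa.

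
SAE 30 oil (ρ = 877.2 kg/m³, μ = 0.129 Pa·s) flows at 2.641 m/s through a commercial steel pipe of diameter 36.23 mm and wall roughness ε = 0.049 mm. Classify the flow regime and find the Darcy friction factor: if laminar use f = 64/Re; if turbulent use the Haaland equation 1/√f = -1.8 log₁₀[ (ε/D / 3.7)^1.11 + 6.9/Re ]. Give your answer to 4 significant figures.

Re = ρVD/μ = 877.2·2.641·0.03623/0.129 = 650.6.
Re < 2300 → laminar, so f = 64/Re = 0.09836 (roughness is irrelevant in laminar flow).

f ≈ 0.09836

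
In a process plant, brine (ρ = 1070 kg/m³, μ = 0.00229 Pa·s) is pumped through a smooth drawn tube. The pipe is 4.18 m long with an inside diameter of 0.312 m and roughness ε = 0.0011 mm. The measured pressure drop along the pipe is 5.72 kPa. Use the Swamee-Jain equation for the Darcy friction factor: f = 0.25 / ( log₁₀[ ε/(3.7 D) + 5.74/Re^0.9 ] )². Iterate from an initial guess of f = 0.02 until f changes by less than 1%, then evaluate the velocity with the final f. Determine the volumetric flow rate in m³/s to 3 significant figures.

Rearranging Darcy-Weisbach: V = √(2·ΔP·D/(f·L·ρ)). With ε/D = 1.1e-06/0.312 = 3.53e-06, iterate starting from f = 0.02:
  f = 0.02 → V = √(2·5720·0.312/(0.02·4.18·1070)) = 6.317 m/s; Re = ρVD/μ = 9.209e+05; f → 0.01185
  f = 0.01185 → V = 8.205 m/s; Re = 1.196e+06; f → 0.01136
  f = 0.01136 → V = 8.38 m/s; Re = 1.222e+06; f → 0.01133
Converged (Δf/f < 1%). With the final f = 0.01133: V = √(2·5720·0.312/(0.01133·4.18·1070)) = 8.394 m/s.
Q = V·A = 8.394·(π/4·0.312²) = 0.6418 m³/s = 0.642 m³/s.

Q ≈ 0.642 m³/s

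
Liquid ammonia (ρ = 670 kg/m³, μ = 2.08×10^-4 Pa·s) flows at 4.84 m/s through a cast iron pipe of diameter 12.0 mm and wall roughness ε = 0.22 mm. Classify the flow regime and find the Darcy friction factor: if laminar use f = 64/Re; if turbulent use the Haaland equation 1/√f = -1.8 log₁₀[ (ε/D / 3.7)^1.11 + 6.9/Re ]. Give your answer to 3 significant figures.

f ≈ 0.0474

Re = ρVD/μ = 670·4.84·0.012/0.000208 = 1.871e+05.
Re > 4000 → turbulent. ε/D = 0.00022/0.012 = 0.0183; Haaland: 1/√f = -1.8 log₁₀[0.00276 + 3.69e-05] = 4.595, so f = 0.04736.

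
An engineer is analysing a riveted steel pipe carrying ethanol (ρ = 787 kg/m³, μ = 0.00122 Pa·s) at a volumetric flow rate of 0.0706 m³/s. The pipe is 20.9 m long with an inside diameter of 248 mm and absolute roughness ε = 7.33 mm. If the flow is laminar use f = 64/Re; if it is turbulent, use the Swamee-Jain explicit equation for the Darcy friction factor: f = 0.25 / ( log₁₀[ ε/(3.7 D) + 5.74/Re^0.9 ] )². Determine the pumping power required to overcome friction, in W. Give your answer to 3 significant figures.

P ≈ 285 W

Cross-sectional area A = πD²/4 = π(0.248)²/4 = 0.04831 m²; mean velocity V = Q/A = 0.0706/0.04831 = 1.462 m/s.
Reynolds number Re = ρVD/μ = 787 · 1.462 · 0.248 / 0.00122 = 2.338e+05.
Re > 4000 → turbulent. Relative roughness ε/D = 0.00733/0.248 = 0.0296. Swamee-Jain: f = 0.25/(log₁₀[0.0296/3.7 + 5.74/2.338e+05^0.9])² = 0.25/(log₁₀[0.00799 + 8.45e-05])² = 0.25/(-2.093)² = 0.05707.
Darcy-Weisbach: ΔP = f(L/D)(ρV²/2) = 0.05707·(20.9/0.248)·(787·1.462²/2) = 0.05707·84.27·840.6 = 4043 Pa.
Pumping power P = QΔP = 0.0706·4043 = 285.4 W = 285 W.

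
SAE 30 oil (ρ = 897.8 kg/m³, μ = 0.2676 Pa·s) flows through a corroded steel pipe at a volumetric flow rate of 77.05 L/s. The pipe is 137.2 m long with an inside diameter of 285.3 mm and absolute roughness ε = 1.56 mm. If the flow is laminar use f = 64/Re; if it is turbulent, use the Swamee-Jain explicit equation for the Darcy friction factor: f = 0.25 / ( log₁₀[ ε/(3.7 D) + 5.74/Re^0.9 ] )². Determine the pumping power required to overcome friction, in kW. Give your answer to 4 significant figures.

Q = 77.05 L/s = 77.05/1000 = 0.07705 m³/s.
Cross-sectional area A = πD²/4 = π(0.2853)²/4 = 0.06393 m²; mean velocity V = Q/A = 0.07705/0.06393 = 1.205 m/s.
Reynolds number Re = ρVD/μ = 897.8 · 1.205 · 0.2853 / 0.268 = 1154.
Re < 2300 → laminar flow, so f = 64/Re = 64/1154 = 0.05548 (the turbulent correlation is not needed).
Darcy-Weisbach: ΔP = f(L/D)(ρV²/2) = 0.05548·(137.2/0.2853)·(897.8·1.205²/2) = 0.05548·480.9·652.1 = 1.74e+04 Pa.
Pumping power P = QΔP = 0.07705·1.74e+04 = 1340.4 W = 1.340 kW.

P ≈ 1.340 kW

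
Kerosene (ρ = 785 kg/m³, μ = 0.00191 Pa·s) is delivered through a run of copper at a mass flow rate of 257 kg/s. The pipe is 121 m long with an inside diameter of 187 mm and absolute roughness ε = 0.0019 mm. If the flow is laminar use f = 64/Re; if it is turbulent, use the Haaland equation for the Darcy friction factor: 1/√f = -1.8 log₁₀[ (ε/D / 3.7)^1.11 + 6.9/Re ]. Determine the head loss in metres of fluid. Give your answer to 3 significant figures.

h_f ≈ 55.9 m

A = πD²/4 = π(0.187)²/4 = 0.02746 m²; mean velocity V = ṁ/(ρA) = 257/(785 · 0.02746) = 11.92 m/s.
Reynolds number Re = ρVD/μ = 785 · 11.92 · 0.187 / 0.00191 = 9.162e+05.
Re > 4000 → turbulent. Relative roughness ε/D = 1.9e-06/0.187 = 1.02e-05. Haaland: 1/√f = -1.8 log₁₀[(1.02e-05/3.7)^1.11 + 6.9/9.162e+05] = -1.8 log₁₀[6.71e-07 + 7.53e-06] = 9.155, so f = 0.01193.
Darcy-Weisbach: ΔP = f(L/D)(ρV²/2) = 0.01193·(121/0.187)·(785·11.92²/2) = 0.01193·647.1·5.577e+04 = 4.306e+05 Pa.
Head loss h_f = ΔP/(ρg) = 4.306e+05/(785·9.81) = 55.9 m.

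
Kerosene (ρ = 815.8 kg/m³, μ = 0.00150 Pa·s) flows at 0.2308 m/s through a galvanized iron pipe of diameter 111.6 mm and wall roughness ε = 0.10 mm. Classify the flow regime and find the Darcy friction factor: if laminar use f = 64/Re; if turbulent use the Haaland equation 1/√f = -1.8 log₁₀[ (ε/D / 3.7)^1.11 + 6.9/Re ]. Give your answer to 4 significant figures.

f ≈ 0.02959

Re = ρVD/μ = 815.8·0.2308·0.1116/0.0015 = 1.401e+04.
Re > 4000 → turbulent. ε/D = 0.0001/0.1116 = 0.000896; Haaland: 1/√f = -1.8 log₁₀[9.69e-05 + 0.000493] = 5.813, so f = 0.02959.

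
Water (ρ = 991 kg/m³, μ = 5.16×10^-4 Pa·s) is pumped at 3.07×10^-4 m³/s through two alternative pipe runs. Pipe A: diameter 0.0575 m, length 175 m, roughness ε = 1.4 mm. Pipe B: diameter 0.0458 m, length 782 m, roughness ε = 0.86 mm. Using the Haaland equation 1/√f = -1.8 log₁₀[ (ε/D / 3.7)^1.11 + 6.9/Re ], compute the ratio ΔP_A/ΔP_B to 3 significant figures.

ΔP_A/ΔP_B ≈ 0.0793

Pipe A: V = Q/A = 0.000307/0.002597 = 0.1182 m/s; Re = 1.306e+04; ε/D = 0.0243; Haaland → f = 0.05518; ΔP_A = f(L/D)(ρV²/2) = 1163 Pa.
Pipe B: V = Q/A = 0.000307/0.001647 = 0.1863 m/s; Re = 1.639e+04; ε/D = 0.0188; Haaland → f = 0.0499; ΔP_B = f(L/D)(ρV²/2) = 1.466e+04 Pa.
ΔP_A/ΔP_B = 1163/1.466e+04 = 0.0793.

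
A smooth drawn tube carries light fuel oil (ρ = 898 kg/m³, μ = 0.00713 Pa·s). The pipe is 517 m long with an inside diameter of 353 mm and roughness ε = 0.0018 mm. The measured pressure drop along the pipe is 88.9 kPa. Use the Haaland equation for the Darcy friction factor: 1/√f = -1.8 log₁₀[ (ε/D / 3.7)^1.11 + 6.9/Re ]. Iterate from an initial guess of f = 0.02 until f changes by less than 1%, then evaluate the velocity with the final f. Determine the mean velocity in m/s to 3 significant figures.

Rearranging Darcy-Weisbach: V = √(2·ΔP·D/(f·L·ρ)). With ε/D = 1.8e-06/0.353 = 5.1e-06, iterate starting from f = 0.02:
  f = 0.02 → V = √(2·8.89e+04·0.353/(0.02·517·898)) = 2.6 m/s; Re = ρVD/μ = 1.156e+05; f → 0.01732
  f = 0.01732 → V = 2.794 m/s; Re = 1.242e+05; f → 0.01706
  f = 0.01706 → V = 2.815 m/s; Re = 1.251e+05; f → 0.01704
Converged (Δf/f < 1%). With the final f = 0.01704: V = √(2·8.89e+04·0.353/(0.01704·517·898)) = 2.817 m/s.

V ≈ 2.82 m/s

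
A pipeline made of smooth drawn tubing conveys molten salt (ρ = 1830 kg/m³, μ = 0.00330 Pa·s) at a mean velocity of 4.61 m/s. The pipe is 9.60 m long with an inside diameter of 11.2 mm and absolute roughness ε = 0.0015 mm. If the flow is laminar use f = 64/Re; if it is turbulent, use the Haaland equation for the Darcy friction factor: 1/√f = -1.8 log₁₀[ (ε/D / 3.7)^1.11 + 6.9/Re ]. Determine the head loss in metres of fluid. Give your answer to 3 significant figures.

h_f ≈ 22.1 m

Reynolds number Re = ρVD/μ = 1830 · 4.61 · 0.0112 / 0.0033 = 2.863e+04.
Re > 4000 → turbulent. Relative roughness ε/D = 1.5e-06/0.0112 = 0.000134. Haaland: 1/√f = -1.8 log₁₀[(0.000134/3.7)^1.11 + 6.9/2.863e+04] = -1.8 log₁₀[1.18e-05 + 0.000241] = 6.475, so f = 0.02385.
Darcy-Weisbach: ΔP = f(L/D)(ρV²/2) = 0.02385·(9.6/0.0112)·(1830·4.61²/2) = 0.02385·857.1·1.945e+04 = 3.975e+05 Pa.
Head loss h_f = ΔP/(ρg) = 3.975e+05/(1830·9.81) = 22.1 m.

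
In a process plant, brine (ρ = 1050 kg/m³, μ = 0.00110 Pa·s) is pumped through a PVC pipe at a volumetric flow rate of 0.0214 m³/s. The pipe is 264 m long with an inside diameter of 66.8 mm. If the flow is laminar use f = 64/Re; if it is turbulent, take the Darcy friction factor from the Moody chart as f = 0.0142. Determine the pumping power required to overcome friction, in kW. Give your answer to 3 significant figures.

Cross-sectional area A = πD²/4 = π(0.0668)²/4 = 0.003505 m²; mean velocity V = Q/A = 0.0214/0.003505 = 6.106 m/s.
Reynolds number Re = ρVD/μ = 1050 · 6.106 · 0.0668 / 0.0011 = 3.894e+05.
Re > 4000 → turbulent; use the Moody-chart value f = 0.0142.
Darcy-Weisbach: ΔP = f(L/D)(ρV²/2) = 0.0142·(264/0.0668)·(1050·6.106²/2) = 0.0142·3952·1.957e+04 = 1.099e+06 Pa.
Pumping power P = QΔP = 0.0214·1.099e+06 = 23510 W = 23.5 kW.

P ≈ 23.5 kW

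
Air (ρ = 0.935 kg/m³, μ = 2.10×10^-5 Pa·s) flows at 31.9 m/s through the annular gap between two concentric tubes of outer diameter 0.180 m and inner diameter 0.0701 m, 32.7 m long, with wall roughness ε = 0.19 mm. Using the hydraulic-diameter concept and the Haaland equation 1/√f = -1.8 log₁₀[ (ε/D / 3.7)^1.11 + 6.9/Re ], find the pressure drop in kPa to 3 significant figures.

Hydraulic diameter D_h = 4A/P = D_o - D_i = 0.18 - 0.0701 = 0.1099 m.
Re = ρVD_h/μ = 0.935·31.9·0.1099/2.1e-05 = 1.561e+05.
ε/D_h = 0.00019/0.1099 = 0.00173; Haaland gives 1/√f = -1.8 log₁₀[0.000201+4.42e-05] = 6.499, so f = 0.02368.
ΔP = f(L/D_h)(ρV²/2) = 0.02368·32.7/0.1099·475.7 = 3352 Pa.
ΔP = 3.35 kPa.

ΔP ≈ 3.35 kPa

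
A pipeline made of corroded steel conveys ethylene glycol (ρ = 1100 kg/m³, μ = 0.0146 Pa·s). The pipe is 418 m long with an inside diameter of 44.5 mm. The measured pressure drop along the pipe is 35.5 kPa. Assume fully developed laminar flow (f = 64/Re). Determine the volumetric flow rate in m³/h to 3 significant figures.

For laminar flow, f = 64/Re with Re = ρVD/μ, so Darcy-Weisbach reduces to ΔP = 32μLV/D². Solving for V: V = ΔP·D²/(32μL) = 3.55e+04·(0.0445)²/(32·0.0146·418) = 0.36 m/s.
Check: Re = ρVD/μ = 1100·0.36·0.0445/0.0146 = 1207 < 2300, so the laminar assumption holds.
Q = V·A = 0.36·(π/4·0.0445²) = 0.0005599 m³/s = 2.02 m³/h.

Q ≈ 2.02 m³/h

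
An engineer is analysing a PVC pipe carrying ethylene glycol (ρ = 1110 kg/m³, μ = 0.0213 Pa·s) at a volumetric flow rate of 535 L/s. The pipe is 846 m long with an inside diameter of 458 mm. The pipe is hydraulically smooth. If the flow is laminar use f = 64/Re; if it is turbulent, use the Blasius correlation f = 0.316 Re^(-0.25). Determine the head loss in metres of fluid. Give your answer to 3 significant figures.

Q = 535 L/s = 535/1000 = 0.535 m³/s.
Cross-sectional area A = πD²/4 = π(0.458)²/4 = 0.1647 m²; mean velocity V = Q/A = 0.535/0.1647 = 3.247 m/s.
Reynolds number Re = ρVD/μ = 1110 · 3.247 · 0.458 / 0.0213 = 7.751e+04.
Re > 4000 → turbulent. Smooth-pipe (Blasius): f = 0.316 Re^(-0.25) = 0.316/(7.751e+04)^0.25 = 0.01894.
Darcy-Weisbach: ΔP = f(L/D)(ρV²/2) = 0.01894·(846/0.458)·(1110·3.247²/2) = 0.01894·1847·5853 = 2.047e+05 Pa.
Head loss h_f = ΔP/(ρg) = 2.047e+05/(1110·9.81) = 18.8 m.

h_f ≈ 18.8 m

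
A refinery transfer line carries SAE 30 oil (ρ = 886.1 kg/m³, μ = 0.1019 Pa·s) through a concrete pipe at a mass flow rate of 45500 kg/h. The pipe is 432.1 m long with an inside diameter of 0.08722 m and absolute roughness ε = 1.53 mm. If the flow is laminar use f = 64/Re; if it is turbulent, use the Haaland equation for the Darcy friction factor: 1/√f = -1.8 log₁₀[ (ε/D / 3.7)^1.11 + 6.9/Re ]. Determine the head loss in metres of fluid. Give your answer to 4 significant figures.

h_f ≈ 50.87 m

ṁ = 45500 kg/h = 45500/3600 = 12.64 kg/s.
A = πD²/4 = π(0.08722)²/4 = 0.005975 m²; mean velocity V = ṁ/(ρA) = 12.64/(886.1 · 0.005975) = 2.387 m/s.
Reynolds number Re = ρVD/μ = 886.1 · 2.387 · 0.08722 / 0.102 = 1811.
Re < 2300 → laminar flow, so f = 64/Re = 64/1811 = 0.03535 (the turbulent correlation is not needed).
Darcy-Weisbach: ΔP = f(L/D)(ρV²/2) = 0.03535·(432.1/0.08722)·(886.1·2.387²/2) = 0.03535·4954·2525 = 4.422e+05 Pa.
Head loss h_f = ΔP/(ρg) = 4.422e+05/(886.1·9.81) = 50.87 m.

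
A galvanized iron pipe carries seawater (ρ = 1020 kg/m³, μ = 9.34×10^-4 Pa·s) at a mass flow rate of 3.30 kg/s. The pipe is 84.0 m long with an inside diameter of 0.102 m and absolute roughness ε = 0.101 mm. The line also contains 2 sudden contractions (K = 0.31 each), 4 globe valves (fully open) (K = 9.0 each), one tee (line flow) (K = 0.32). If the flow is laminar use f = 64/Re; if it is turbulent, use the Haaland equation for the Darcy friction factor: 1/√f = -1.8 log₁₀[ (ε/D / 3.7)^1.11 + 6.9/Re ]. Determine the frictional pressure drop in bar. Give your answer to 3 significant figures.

A = πD²/4 = π(0.102)²/4 = 0.008171 m²; mean velocity V = ṁ/(ρA) = 3.3/(1020 · 0.008171) = 0.3959 m/s.
Reynolds number Re = ρVD/μ = 1020 · 0.3959 · 0.102 / 0.000934 = 4.41e+04.
Re > 4000 → turbulent. Relative roughness ε/D = 0.000101/0.102 = 0.00099. Haaland: 1/√f = -1.8 log₁₀[(0.00099/3.7)^1.11 + 6.9/4.41e+04] = -1.8 log₁₀[0.000108 + 0.000156] = 6.439, so f = 0.02412.
Total minor-loss coefficient ΣK = 2·0.31 + 4·9 + 1·0.32 = 36.9.
ΔP = [f·L/D + ΣK]·(ρV²/2) = [0.02412·84/0.102 + 36.9]·(1020·0.3959²/2) = [19.86 + 36.9]·79.95 = 4541 Pa.
ΔP = 4541 Pa = 0.0454 bar.

ΔP ≈ 0.0454 bar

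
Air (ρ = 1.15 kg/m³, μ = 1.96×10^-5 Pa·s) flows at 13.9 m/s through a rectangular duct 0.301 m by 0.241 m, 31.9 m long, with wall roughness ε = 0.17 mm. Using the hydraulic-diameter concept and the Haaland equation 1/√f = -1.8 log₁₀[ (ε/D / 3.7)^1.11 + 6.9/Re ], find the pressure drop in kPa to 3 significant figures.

ΔP ≈ 0.254 kPa

Hydraulic diameter D_h = 4A/P = 4·(0.301·0.241)/(2·(0.301+0.241)) = 0.2902/1.084 = 0.2677 m.
Re = ρVD_h/μ = 1.15·13.9·0.2677/1.96e-05 = 2.183e+05.
ε/D_h = 0.00017/0.2677 = 0.000635; Haaland gives 1/√f = -1.8 log₁₀[6.61e-05+3.16e-05] = 7.218, so f = 0.01919.
ΔP = f(L/D_h)(ρV²/2) = 0.01919·31.9/0.2677·111.1 = 254.1 Pa.
ΔP = 0.254 kPa.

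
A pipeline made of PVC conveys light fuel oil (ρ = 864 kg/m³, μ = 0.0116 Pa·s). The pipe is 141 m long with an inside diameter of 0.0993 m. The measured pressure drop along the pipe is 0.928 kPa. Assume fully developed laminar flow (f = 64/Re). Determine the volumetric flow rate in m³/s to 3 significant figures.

Q ≈ 0.00135 m³/s

For laminar flow, f = 64/Re with Re = ρVD/μ, so Darcy-Weisbach reduces to ΔP = 32μLV/D². Solving for V: V = ΔP·D²/(32μL) = 928·(0.0993)²/(32·0.0116·141) = 0.1748 m/s.
Check: Re = ρVD/μ = 864·0.1748·0.0993/0.0116 = 1293 < 2300, so the laminar assumption holds.
Q = V·A = 0.1748·(π/4·0.0993²) = 0.001354 m³/s = 0.00135 m³/s.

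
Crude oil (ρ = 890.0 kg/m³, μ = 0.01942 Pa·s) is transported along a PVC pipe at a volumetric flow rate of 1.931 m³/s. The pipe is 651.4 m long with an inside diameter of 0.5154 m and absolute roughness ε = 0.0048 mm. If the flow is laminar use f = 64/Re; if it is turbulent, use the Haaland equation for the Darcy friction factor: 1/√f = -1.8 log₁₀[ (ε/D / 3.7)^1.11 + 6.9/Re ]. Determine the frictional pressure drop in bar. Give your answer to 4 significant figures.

Cross-sectional area A = πD²/4 = π(0.5154)²/4 = 0.2086 m²; mean velocity V = Q/A = 1.931/0.2086 = 9.256 m/s.
Reynolds number Re = ρVD/μ = 890 · 9.256 · 0.5154 / 0.0194 = 2.186e+05.
Re > 4000 → turbulent. Relative roughness ε/D = 4.8e-06/0.5154 = 9.31e-06. Haaland: 1/√f = -1.8 log₁₀[(9.31e-06/3.7)^1.11 + 6.9/2.186e+05] = -1.8 log₁₀[6.1e-07 + 3.16e-05] = 8.087, so f = 0.01529.
Darcy-Weisbach: ΔP = f(L/D)(ρV²/2) = 0.01529·(651.4/0.5154)·(890·9.256²/2) = 0.01529·1264·3.812e+04 = 7.368e+05 Pa.
ΔP = 7.368e+05 Pa = 7.368 bar.

ΔP ≈ 7.368 bar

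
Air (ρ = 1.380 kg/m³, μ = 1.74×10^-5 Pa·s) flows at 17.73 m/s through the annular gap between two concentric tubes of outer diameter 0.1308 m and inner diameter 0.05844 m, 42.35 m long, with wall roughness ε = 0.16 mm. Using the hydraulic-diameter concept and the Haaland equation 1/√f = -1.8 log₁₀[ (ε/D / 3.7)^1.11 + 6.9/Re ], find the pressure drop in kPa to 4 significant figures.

ΔP ≈ 3.237 kPa

Hydraulic diameter D_h = 4A/P = D_o - D_i = 0.1308 - 0.05844 = 0.07236 m.
Re = ρVD_h/μ = 1.38·17.73·0.07236/1.74e-05 = 1.018e+05.
ε/D_h = 0.00016/0.07236 = 0.00221; Haaland gives 1/√f = -1.8 log₁₀[0.000264+6.78e-05] = 6.262, so f = 0.0255.
ΔP = f(L/D_h)(ρV²/2) = 0.0255·42.35/0.07236·216.9 = 3237 Pa.
ΔP = 3.237 kPa.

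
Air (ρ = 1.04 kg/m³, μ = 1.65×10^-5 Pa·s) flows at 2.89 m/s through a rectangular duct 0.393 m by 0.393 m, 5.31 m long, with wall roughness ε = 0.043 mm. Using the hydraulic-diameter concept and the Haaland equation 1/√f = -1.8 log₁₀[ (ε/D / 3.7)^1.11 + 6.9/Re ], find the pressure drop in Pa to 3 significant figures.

Hydraulic diameter D_h = 4A/P = 4·(0.393·0.393)/(2·(0.393+0.393)) = 0.6178/1.572 = 0.393 m.
Re = ρVD_h/μ = 1.04·2.89·0.393/1.65e-05 = 7.159e+04.
ε/D_h = 4.3e-05/0.393 = 0.000109; Haaland gives 1/√f = -1.8 log₁₀[9.39e-06+9.64e-05] = 7.156, so f = 0.01953.
ΔP = f(L/D_h)(ρV²/2) = 0.01953·5.31/0.393·4.343 = 1.146 Pa.

ΔP ≈ 1.15 Pa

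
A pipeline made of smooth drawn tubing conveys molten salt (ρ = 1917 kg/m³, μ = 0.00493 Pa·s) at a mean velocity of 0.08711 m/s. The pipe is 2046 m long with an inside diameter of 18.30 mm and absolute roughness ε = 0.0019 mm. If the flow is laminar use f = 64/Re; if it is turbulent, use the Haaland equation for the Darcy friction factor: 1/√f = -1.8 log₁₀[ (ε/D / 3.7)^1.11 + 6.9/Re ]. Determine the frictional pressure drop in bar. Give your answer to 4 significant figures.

ΔP ≈ 0.8396 bar

Reynolds number Re = ρVD/μ = 1917 · 0.08711 · 0.0183 / 0.00493 = 619.9.
Re < 2300 → laminar flow, so f = 64/Re = 64/619.9 = 0.1032 (the turbulent correlation is not needed).
Darcy-Weisbach: ΔP = f(L/D)(ρV²/2) = 0.1032·(2046/0.0183)·(1917·0.08711²/2) = 0.1032·1.118e+05·7.273 = 8.396e+04 Pa.
ΔP = 8.396e+04 Pa = 0.8396 bar.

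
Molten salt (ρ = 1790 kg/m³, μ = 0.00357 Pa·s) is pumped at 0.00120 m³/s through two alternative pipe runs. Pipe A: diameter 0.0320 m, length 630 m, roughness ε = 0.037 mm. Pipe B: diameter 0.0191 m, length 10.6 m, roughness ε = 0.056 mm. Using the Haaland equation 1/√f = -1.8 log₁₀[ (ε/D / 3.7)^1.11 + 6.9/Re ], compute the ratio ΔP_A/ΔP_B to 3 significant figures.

ΔP_A/ΔP_B ≈ 4.22

Pipe A: V = Q/A = 0.0012/0.0008042 = 1.492 m/s; Re = 2.394e+04; ε/D = 0.00116; Haaland → f = 0.02702; ΔP_A = f(L/D)(ρV²/2) = 1.06e+06 Pa.
Pipe B: V = Q/A = 0.0012/0.0002865 = 4.188 m/s; Re = 4.011e+04; ε/D = 0.00293; Haaland → f = 0.02881; ΔP_B = f(L/D)(ρV²/2) = 2.51e+05 Pa.
ΔP_A/ΔP_B = 1.06e+06/2.51e+05 = 4.22.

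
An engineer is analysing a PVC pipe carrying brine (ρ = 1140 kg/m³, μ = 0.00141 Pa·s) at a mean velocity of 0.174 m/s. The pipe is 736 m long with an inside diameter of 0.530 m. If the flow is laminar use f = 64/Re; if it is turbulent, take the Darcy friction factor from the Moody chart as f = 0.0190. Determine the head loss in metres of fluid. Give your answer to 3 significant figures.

Reynolds number Re = ρVD/μ = 1140 · 0.174 · 0.53 / 0.00141 = 7.456e+04.
Re > 4000 → turbulent; use the Moody-chart value f = 0.0190.
Darcy-Weisbach: ΔP = f(L/D)(ρV²/2) = 0.019·(736/0.53)·(1140·0.174²/2) = 0.019·1389·17.26 = 455.3 Pa.
Head loss h_f = ΔP/(ρg) = 455.3/(1140·9.81) = 0.0407 m.

h_f ≈ 0.0407 m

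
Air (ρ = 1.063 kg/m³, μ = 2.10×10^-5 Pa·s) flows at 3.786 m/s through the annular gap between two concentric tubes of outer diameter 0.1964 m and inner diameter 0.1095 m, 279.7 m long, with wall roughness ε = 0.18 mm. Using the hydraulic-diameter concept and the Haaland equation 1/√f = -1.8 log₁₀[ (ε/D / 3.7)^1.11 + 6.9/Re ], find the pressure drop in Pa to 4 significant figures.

Hydraulic diameter D_h = 4A/P = D_o - D_i = 0.1964 - 0.1095 = 0.0869 m.
Re = ρVD_h/μ = 1.063·3.786·0.0869/2.1e-05 = 1.665e+04.
ε/D_h = 0.00018/0.0869 = 0.00207; Haaland gives 1/√f = -1.8 log₁₀[0.000246+0.000414] = 5.725, so f = 0.03051.
ΔP = f(L/D_h)(ρV²/2) = 0.03051·279.7/0.0869·7.618 = 748.2 Pa.

ΔP ≈ 748.2 Pa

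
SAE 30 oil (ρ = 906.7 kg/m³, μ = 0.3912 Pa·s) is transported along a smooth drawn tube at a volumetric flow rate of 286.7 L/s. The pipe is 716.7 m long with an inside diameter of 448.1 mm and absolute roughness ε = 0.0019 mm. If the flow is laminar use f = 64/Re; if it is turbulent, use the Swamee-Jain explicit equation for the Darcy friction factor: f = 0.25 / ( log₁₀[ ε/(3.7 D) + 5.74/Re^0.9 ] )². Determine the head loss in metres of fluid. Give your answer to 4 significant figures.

Q = 286.7 L/s = 286.7/1000 = 0.2867 m³/s.
Cross-sectional area A = πD²/4 = π(0.4481)²/4 = 0.1577 m²; mean velocity V = Q/A = 0.2867/0.1577 = 1.818 m/s.
Reynolds number Re = ρVD/μ = 906.7 · 1.818 · 0.4481 / 0.391 = 1888.
Re < 2300 → laminar flow, so f = 64/Re = 64/1888 = 0.0339 (the turbulent correlation is not needed).
Darcy-Weisbach: ΔP = f(L/D)(ρV²/2) = 0.0339·(716.7/0.4481)·(906.7·1.818²/2) = 0.0339·1599·1498 = 8.123e+04 Pa.
Head loss h_f = ΔP/(ρg) = 8.123e+04/(906.7·9.81) = 9.133 m.

h_f ≈ 9.133 m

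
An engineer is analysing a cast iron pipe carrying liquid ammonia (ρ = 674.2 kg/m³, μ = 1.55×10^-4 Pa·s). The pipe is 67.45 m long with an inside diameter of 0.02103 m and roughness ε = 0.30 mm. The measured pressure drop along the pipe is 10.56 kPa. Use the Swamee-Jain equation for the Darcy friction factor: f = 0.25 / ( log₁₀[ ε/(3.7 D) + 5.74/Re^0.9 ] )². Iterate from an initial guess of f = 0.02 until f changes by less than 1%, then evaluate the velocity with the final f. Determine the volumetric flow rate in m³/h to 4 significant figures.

Rearranging Darcy-Weisbach: V = √(2·ΔP·D/(f·L·ρ)). With ε/D = 0.0003/0.02103 = 0.0143, iterate starting from f = 0.02:
  f = 0.02 → V = √(2·1.056e+04·0.02103/(0.02·67.45·674.2)) = 0.6988 m/s; Re = ρVD/μ = 6.392e+04; f → 0.04397
  f = 0.04397 → V = 0.4713 m/s; Re = 4.311e+04; f → 0.04442
  f = 0.04442 → V = 0.4689 m/s; Re = 4.289e+04; f → 0.04443
Converged (Δf/f < 1%). With the final f = 0.04443: V = √(2·1.056e+04·0.02103/(0.04443·67.45·674.2)) = 0.4689 m/s.
Q = V·A = 0.4689·(π/4·0.02103²) = 0.0001629 m³/s = 0.5863 m³/h.

Q ≈ 0.5863 m³/h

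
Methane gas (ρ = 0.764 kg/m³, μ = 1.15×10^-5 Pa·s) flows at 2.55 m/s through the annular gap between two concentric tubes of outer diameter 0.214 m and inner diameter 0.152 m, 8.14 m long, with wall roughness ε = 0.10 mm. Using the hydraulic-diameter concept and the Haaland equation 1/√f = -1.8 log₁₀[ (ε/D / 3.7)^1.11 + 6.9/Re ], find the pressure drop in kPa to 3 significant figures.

Hydraulic diameter D_h = 4A/P = D_o - D_i = 0.214 - 0.152 = 0.062 m.
Re = ρVD_h/μ = 0.764·2.55·0.062/1.15e-05 = 1.05e+04.
ε/D_h = 0.0001/0.062 = 0.00161; Haaland gives 1/√f = -1.8 log₁₀[0.000186+0.000657] = 5.533, so f = 0.03266.
ΔP = f(L/D_h)(ρV²/2) = 0.03266·8.14/0.062·2.484 = 10.65 Pa.
ΔP = 0.0107 kPa.

ΔP ≈ 0.0107 kPa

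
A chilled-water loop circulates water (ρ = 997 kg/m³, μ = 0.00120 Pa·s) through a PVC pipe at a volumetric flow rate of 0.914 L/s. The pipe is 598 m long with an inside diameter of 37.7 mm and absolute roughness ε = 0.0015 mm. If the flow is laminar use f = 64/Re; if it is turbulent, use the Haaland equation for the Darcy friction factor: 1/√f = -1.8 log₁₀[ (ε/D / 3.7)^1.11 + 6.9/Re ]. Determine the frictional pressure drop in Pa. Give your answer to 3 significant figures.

ΔP ≈ 129000 Pa

Q = 0.914 L/s = 0.914/1000 = 0.000914 m³/s.
Cross-sectional area A = πD²/4 = π(0.0377)²/4 = 0.001116 m²; mean velocity V = Q/A = 0.000914/0.001116 = 0.8188 m/s.
Reynolds number Re = ρVD/μ = 997 · 0.8188 · 0.0377 / 0.0012 = 2.565e+04.
Re > 4000 → turbulent. Relative roughness ε/D = 1.5e-06/0.0377 = 3.98e-05. Haaland: 1/√f = -1.8 log₁₀[(3.98e-05/3.7)^1.11 + 6.9/2.565e+04] = -1.8 log₁₀[3.06e-06 + 0.000269] = 6.417, so f = 0.02428.
Darcy-Weisbach: ΔP = f(L/D)(ρV²/2) = 0.02428·(598/0.0377)·(997·0.8188²/2) = 0.02428·1.586e+04·334.2 = 1.287e+05 Pa.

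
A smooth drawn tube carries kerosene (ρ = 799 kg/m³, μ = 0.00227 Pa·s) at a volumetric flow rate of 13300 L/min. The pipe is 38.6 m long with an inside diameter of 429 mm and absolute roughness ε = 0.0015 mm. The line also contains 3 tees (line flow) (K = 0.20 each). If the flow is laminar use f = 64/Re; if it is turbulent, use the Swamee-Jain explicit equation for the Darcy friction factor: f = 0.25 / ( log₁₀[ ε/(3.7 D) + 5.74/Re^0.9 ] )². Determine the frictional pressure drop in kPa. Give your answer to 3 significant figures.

Q = 13300 L/min = 13300/60000 = 0.2217 m³/s.
Cross-sectional area A = πD²/4 = π(0.429)²/4 = 0.1445 m²; mean velocity V = Q/A = 0.2217/0.1445 = 1.534 m/s.
Reynolds number Re = ρVD/μ = 799 · 1.534 · 0.429 / 0.00227 = 2.316e+05.
Re > 4000 → turbulent. Relative roughness ε/D = 1.5e-06/0.429 = 3.5e-06. Swamee-Jain: f = 0.25/(log₁₀[3.5e-06/3.7 + 5.74/2.316e+05^0.9])² = 0.25/(log₁₀[9.45e-07 + 8.53e-05])² = 0.25/(-4.065)² = 0.01513.
Total minor-loss coefficient ΣK = 3·0.2 = 0.6.
ΔP = [f·L/D + ΣK]·(ρV²/2) = [0.01513·38.6/0.429 + 0.6]·(799·1.534²/2) = [1.362 + 0.6]·939.5 = 1843 Pa.
ΔP = 1843 Pa = 1.84 kPa.

ΔP ≈ 1.84 kPa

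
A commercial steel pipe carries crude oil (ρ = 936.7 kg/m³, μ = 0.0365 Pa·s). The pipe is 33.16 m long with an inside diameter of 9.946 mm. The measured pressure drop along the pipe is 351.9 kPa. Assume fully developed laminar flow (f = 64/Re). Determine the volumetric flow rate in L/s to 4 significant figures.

Q ≈ 0.06983 L/s

For laminar flow, f = 64/Re with Re = ρVD/μ, so Darcy-Weisbach reduces to ΔP = 32μLV/D². Solving for V: V = ΔP·D²/(32μL) = 3.519e+05·(0.009946)²/(32·0.0365·33.16) = 0.8988 m/s.
Check: Re = ρVD/μ = 936.7·0.8988·0.009946/0.0365 = 229.4 < 2300, so the laminar assumption holds.
Q = V·A = 0.8988·(π/4·0.009946²) = 6.983e-05 m³/s = 0.06983 L/s.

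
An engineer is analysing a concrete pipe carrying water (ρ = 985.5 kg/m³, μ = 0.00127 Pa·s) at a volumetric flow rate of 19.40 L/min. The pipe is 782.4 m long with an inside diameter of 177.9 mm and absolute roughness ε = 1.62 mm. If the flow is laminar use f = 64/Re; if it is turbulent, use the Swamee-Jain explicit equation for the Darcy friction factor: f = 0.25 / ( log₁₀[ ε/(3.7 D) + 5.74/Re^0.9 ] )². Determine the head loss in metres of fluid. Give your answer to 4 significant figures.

h_f ≈ 0.001352 m

Q = 19.40 L/min = 19.40/60000 = 0.0003233 m³/s.
Cross-sectional area A = πD²/4 = π(0.1779)²/4 = 0.02486 m²; mean velocity V = Q/A = 0.0003233/0.02486 = 0.01301 m/s.
Reynolds number Re = ρVD/μ = 985.5 · 0.01301 · 0.1779 / 0.00127 = 1796.
Re < 2300 → laminar flow, so f = 64/Re = 64/1796 = 0.03564 (the turbulent correlation is not needed).
Darcy-Weisbach: ΔP = f(L/D)(ρV²/2) = 0.03564·(782.4/0.1779)·(985.5·0.01301²/2) = 0.03564·4398·0.08338 = 13.07 Pa.
Head loss h_f = ΔP/(ρg) = 13.07/(985.5·9.81) = 0.001352 m.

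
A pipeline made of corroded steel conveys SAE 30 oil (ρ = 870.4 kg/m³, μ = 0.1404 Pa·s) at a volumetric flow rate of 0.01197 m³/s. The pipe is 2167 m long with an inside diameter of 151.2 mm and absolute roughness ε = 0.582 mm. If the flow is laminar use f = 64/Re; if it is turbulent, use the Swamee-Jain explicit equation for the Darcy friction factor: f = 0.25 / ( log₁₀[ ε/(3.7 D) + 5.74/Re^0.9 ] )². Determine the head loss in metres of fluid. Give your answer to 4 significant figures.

Cross-sectional area A = πD²/4 = π(0.1512)²/4 = 0.01796 m²; mean velocity V = Q/A = 0.01197/0.01796 = 0.6667 m/s.
Reynolds number Re = ρVD/μ = 870.4 · 0.6667 · 0.1512 / 0.14 = 624.9.
Re < 2300 → laminar flow, so f = 64/Re = 64/624.9 = 0.1024 (the turbulent correlation is not needed).
Darcy-Weisbach: ΔP = f(L/D)(ρV²/2) = 0.1024·(2167/0.1512)·(870.4·0.6667²/2) = 0.1024·1.433e+04·193.4 = 2.839e+05 Pa.
Head loss h_f = ΔP/(ρg) = 2.839e+05/(870.4·9.81) = 33.25 m.

h_f ≈ 33.25 m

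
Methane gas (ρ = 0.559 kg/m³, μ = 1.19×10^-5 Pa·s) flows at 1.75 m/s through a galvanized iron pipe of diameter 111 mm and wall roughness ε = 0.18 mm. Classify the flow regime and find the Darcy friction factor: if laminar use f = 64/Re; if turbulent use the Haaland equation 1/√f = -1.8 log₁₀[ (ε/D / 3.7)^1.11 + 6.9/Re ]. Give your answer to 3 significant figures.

Re = ρVD/μ = 0.559·1.75·0.111/1.19e-05 = 9125.
Re > 4000 → turbulent. ε/D = 0.00018/0.111 = 0.00162; Haaland: 1/√f = -1.8 log₁₀[0.000187 + 0.000756] = 5.446, so f = 0.03372.

f ≈ 0.0337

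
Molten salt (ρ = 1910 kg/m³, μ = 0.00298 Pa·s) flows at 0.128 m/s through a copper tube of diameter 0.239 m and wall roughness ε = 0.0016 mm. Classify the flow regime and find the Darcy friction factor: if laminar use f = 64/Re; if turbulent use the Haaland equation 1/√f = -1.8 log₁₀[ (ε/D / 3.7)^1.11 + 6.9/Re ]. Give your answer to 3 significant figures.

Re = ρVD/μ = 1910·0.128·0.239/0.00298 = 1.961e+04.
Re > 4000 → turbulent. ε/D = 1.6e-06/0.239 = 6.69e-06; Haaland: 1/√f = -1.8 log₁₀[4.23e-07 + 0.000352] = 6.215, so f = 0.02588.

f ≈ 0.0259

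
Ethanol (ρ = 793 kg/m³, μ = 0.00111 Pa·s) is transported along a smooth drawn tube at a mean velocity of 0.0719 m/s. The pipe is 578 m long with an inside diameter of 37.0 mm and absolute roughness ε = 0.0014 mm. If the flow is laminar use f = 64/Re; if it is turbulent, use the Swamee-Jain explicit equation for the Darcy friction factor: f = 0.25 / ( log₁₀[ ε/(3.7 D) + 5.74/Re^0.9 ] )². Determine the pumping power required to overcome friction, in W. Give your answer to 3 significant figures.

P ≈ 0.0834 W

Reynolds number Re = ρVD/μ = 793 · 0.0719 · 0.037 / 0.00111 = 1901.
Re < 2300 → laminar flow, so f = 64/Re = 64/1901 = 0.03367 (the turbulent correlation is not needed).
Darcy-Weisbach: ΔP = f(L/D)(ρV²/2) = 0.03367·(578/0.037)·(793·0.0719²/2) = 0.03367·1.562e+04·2.05 = 1078 Pa.
Q = V·A = 0.0719·0.001075 = 7.731e-05 m³/s.
Pumping power P = QΔP = 7.731e-05·1078 = 0.08336 W = 0.0834 W.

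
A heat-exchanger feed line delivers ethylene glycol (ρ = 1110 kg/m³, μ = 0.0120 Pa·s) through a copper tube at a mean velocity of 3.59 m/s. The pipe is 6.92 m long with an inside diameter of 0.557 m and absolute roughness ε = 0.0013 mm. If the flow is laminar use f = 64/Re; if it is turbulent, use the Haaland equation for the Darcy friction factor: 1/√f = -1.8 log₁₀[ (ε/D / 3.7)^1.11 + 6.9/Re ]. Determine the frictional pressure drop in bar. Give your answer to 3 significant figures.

ΔP ≈ 0.0140 bar

Reynolds number Re = ρVD/μ = 1110 · 3.59 · 0.557 / 0.012 = 1.85e+05.
Re > 4000 → turbulent. Relative roughness ε/D = 1.3e-06/0.557 = 2.33e-06. Haaland: 1/√f = -1.8 log₁₀[(2.33e-06/3.7)^1.11 + 6.9/1.85e+05] = -1.8 log₁₀[1.31e-07 + 3.73e-05] = 7.968, so f = 0.01575.
Darcy-Weisbach: ΔP = f(L/D)(ρV²/2) = 0.01575·(6.92/0.557)·(1110·3.59²/2) = 0.01575·12.42·7153 = 1400 Pa.
ΔP = 1400 Pa = 0.0140 bar.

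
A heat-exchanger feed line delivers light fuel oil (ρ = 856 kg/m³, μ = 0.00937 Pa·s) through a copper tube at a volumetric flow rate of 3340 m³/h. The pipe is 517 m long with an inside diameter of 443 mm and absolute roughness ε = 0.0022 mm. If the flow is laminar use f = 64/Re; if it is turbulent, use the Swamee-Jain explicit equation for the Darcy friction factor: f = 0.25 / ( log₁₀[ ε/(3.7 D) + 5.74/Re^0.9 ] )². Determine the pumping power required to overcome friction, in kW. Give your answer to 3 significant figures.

P ≈ 252 kW

Q = 3340 m³/h = 3340/3600 = 0.9278 m³/s.
Cross-sectional area A = πD²/4 = π(0.443)²/4 = 0.1541 m²; mean velocity V = Q/A = 0.9278/0.1541 = 6.019 m/s.
Reynolds number Re = ρVD/μ = 856 · 6.019 · 0.443 / 0.00937 = 2.436e+05.
Re > 4000 → turbulent. Relative roughness ε/D = 2.2e-06/0.443 = 4.97e-06. Swamee-Jain: f = 0.25/(log₁₀[4.97e-06/3.7 + 5.74/2.436e+05^0.9])² = 0.25/(log₁₀[1.34e-06 + 8.15e-05])² = 0.25/(-4.082)² = 0.015.
Darcy-Weisbach: ΔP = f(L/D)(ρV²/2) = 0.015·(517/0.443)·(856·6.019²/2) = 0.015·1167·1.551e+04 = 2.715e+05 Pa.
Pumping power P = QΔP = 0.9278·2.715e+05 = 251900 W = 252 kW.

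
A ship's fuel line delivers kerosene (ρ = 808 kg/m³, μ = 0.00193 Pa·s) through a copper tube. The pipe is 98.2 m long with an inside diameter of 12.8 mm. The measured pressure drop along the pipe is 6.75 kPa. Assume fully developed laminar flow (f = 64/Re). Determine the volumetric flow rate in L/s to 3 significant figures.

Q ≈ 0.0235 L/s

For laminar flow, f = 64/Re with Re = ρVD/μ, so Darcy-Weisbach reduces to ΔP = 32μLV/D². Solving for V: V = ΔP·D²/(32μL) = 6750·(0.0128)²/(32·0.00193·98.2) = 0.1823 m/s.
Check: Re = ρVD/μ = 808·0.1823·0.0128/0.00193 = 977.2 < 2300, so the laminar assumption holds.
Q = V·A = 0.1823·(π/4·0.0128²) = 2.346e-05 m³/s = 0.0235 L/s.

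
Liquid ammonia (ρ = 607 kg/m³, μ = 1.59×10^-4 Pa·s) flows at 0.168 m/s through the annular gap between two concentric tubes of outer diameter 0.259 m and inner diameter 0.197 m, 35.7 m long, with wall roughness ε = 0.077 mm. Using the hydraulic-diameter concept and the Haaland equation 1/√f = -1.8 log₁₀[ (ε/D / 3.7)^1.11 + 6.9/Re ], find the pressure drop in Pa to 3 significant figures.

ΔP ≈ 124 Pa

Hydraulic diameter D_h = 4A/P = D_o - D_i = 0.259 - 0.197 = 0.062 m.
Re = ρVD_h/μ = 607·0.168·0.062/0.000159 = 3.976e+04.
ε/D_h = 7.7e-05/0.062 = 0.00124; Haaland gives 1/√f = -1.8 log₁₀[0.000139+0.000174] = 6.309, so f = 0.02513.
ΔP = f(L/D_h)(ρV²/2) = 0.02513·35.7/0.062·8.566 = 123.9 Pa.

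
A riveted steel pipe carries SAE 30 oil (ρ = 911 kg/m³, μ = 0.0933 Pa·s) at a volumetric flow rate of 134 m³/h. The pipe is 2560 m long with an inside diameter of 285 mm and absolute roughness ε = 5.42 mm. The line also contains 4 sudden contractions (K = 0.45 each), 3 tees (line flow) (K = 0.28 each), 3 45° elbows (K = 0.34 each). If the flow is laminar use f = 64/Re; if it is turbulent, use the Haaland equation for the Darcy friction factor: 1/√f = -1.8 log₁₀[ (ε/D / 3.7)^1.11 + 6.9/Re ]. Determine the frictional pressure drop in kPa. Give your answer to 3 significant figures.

ΔP ≈ 55.5 kPa

Q = 134 m³/h = 134/3600 = 0.03722 m³/s.
Cross-sectional area A = πD²/4 = π(0.285)²/4 = 0.06379 m²; mean velocity V = Q/A = 0.03722/0.06379 = 0.5835 m/s.
Reynolds number Re = ρVD/μ = 911 · 0.5835 · 0.285 / 0.0933 = 1624.
Re < 2300 → laminar flow, so f = 64/Re = 64/1624 = 0.03942 (the turbulent correlation is not needed).
Total minor-loss coefficient ΣK = 4·0.45 + 3·0.28 + 3·0.34 = 3.66.
ΔP = [f·L/D + ΣK]·(ρV²/2) = [0.03942·2560/0.285 + 3.66]·(911·0.5835²/2) = [354.1 + 3.66]·155.1 = 5.547e+04 Pa.
ΔP = 5.547e+04 Pa = 55.5 kPa.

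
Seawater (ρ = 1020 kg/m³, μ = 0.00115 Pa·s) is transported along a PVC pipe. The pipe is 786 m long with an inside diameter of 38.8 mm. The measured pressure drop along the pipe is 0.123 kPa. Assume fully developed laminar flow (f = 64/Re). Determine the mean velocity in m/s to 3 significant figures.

For laminar flow, f = 64/Re with Re = ρVD/μ, so Darcy-Weisbach reduces to ΔP = 32μLV/D². Solving for V: V = ΔP·D²/(32μL) = 123·(0.0388)²/(32·0.00115·786) = 0.006402 m/s.
Check: Re = ρVD/μ = 1020·0.006402·0.0388/0.00115 = 220.3 < 2300, so the laminar assumption holds.

V ≈ 0.00640 m/s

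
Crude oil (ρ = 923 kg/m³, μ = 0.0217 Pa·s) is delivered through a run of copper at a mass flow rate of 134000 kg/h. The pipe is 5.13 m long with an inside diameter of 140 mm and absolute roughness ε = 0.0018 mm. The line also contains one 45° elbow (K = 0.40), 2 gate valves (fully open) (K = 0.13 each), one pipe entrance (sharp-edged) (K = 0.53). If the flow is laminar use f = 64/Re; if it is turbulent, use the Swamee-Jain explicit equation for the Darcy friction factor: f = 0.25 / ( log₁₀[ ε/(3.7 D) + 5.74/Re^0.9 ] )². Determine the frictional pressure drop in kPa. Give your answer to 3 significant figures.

ṁ = 134000 kg/h = 134000/3600 = 37.22 kg/s.
A = πD²/4 = π(0.14)²/4 = 0.01539 m²; mean velocity V = ṁ/(ρA) = 37.22/(923 · 0.01539) = 2.62 m/s.
Reynolds number Re = ρVD/μ = 923 · 2.62 · 0.14 / 0.0217 = 1.56e+04.
Re > 4000 → turbulent. Relative roughness ε/D = 1.8e-06/0.14 = 1.29e-05. Swamee-Jain: f = 0.25/(log₁₀[1.29e-05/3.7 + 5.74/1.56e+04^0.9])² = 0.25/(log₁₀[3.47e-06 + 0.000966])² = 0.25/(-3.013)² = 0.02753.
Total minor-loss coefficient ΣK = 1·0.4 + 2·0.13 + 1·0.53 = 1.19.
ΔP = [f·L/D + ΣK]·(ρV²/2) = [0.02753·5.13/0.14 + 1.19]·(923·2.62²/2) = [1.009 + 1.19]·3167 = 6964 Pa.
ΔP = 6964 Pa = 6.96 kPa.

ΔP ≈ 6.96 kPa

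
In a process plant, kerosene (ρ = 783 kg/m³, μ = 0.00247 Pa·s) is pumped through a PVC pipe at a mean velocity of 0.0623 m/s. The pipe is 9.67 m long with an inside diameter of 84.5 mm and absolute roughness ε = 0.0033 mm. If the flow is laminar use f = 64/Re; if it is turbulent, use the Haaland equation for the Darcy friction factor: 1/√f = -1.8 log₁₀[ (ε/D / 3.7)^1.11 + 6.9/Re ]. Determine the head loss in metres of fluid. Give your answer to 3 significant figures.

h_f ≈ 8.68×10^-4 m

Reynolds number Re = ρVD/μ = 783 · 0.0623 · 0.0845 / 0.00247 = 1669.
Re < 2300 → laminar flow, so f = 64/Re = 64/1669 = 0.03835 (the turbulent correlation is not needed).
Darcy-Weisbach: ΔP = f(L/D)(ρV²/2) = 0.03835·(9.67/0.0845)·(783·0.0623²/2) = 0.03835·114.4·1.52 = 6.669 Pa.
Head loss h_f = ΔP/(ρg) = 6.669/(783·9.81) = 8.68×10^-4 m.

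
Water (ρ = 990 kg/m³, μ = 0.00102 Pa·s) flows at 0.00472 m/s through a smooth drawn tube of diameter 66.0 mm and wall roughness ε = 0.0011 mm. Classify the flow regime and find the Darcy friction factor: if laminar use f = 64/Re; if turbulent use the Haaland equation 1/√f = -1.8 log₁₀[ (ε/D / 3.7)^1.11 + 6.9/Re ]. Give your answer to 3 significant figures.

f ≈ 0.212

Re = ρVD/μ = 990·0.00472·0.066/0.00102 = 302.4.
Re < 2300 → laminar, so f = 64/Re = 0.2117 (roughness is irrelevant in laminar flow).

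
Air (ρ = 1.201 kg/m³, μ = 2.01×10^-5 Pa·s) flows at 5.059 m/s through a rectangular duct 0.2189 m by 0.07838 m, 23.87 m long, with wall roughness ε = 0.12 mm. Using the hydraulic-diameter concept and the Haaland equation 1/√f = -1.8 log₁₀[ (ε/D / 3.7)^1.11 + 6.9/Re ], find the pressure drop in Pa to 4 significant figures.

Hydraulic diameter D_h = 4A/P = 4·(0.2189·0.07838)/(2·(0.2189+0.07838)) = 0.06863/0.5946 = 0.1154 m.
Re = ρVD_h/μ = 1.201·5.059·0.1154/2.01e-05 = 3.489e+04.
ε/D_h = 0.00012/0.1154 = 0.00104; Haaland gives 1/√f = -1.8 log₁₀[0.000114+0.000198] = 6.31, so f = 0.02511.
ΔP = f(L/D_h)(ρV²/2) = 0.02511·23.87/0.1154·15.37 = 79.81 Pa.

ΔP ≈ 79.81 Pa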